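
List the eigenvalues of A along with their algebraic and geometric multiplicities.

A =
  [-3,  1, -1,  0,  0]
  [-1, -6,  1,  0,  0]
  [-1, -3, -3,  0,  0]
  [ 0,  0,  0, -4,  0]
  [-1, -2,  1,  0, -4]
λ = -4: alg = 5, geom = 3

Step 1 — factor the characteristic polynomial to read off the algebraic multiplicities:
  χ_A(x) = (x + 4)^5

Step 2 — compute geometric multiplicities via the rank-nullity identity g(λ) = n − rank(A − λI):
  rank(A − (-4)·I) = 2, so dim ker(A − (-4)·I) = n − 2 = 3

Summary:
  λ = -4: algebraic multiplicity = 5, geometric multiplicity = 3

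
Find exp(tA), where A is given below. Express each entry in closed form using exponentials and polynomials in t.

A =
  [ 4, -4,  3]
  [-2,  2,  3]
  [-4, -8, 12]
e^{tA} =
  [-2*t*exp(6*t) + exp(6*t), -4*t*exp(6*t), 3*t*exp(6*t)]
  [-2*t*exp(6*t), -4*t*exp(6*t) + exp(6*t), 3*t*exp(6*t)]
  [-4*t*exp(6*t), -8*t*exp(6*t), 6*t*exp(6*t) + exp(6*t)]

Strategy: write A = P · J · P⁻¹ where J is a Jordan canonical form, so e^{tA} = P · e^{tJ} · P⁻¹, and e^{tJ} can be computed block-by-block.

A has Jordan form
J =
  [6, 1, 0]
  [0, 6, 0]
  [0, 0, 6]
(up to reordering of blocks).

Per-block formulas:
  For a 1×1 block at λ = 6: exp(t · [6]) = [e^(6t)].
  For a 2×2 Jordan block J_2(6): exp(t · J_2(6)) = e^(6t)·(I + t·N), where N is the 2×2 nilpotent shift.

After assembling e^{tJ} and conjugating by P, we get:

e^{tA} =
  [-2*t*exp(6*t) + exp(6*t), -4*t*exp(6*t), 3*t*exp(6*t)]
  [-2*t*exp(6*t), -4*t*exp(6*t) + exp(6*t), 3*t*exp(6*t)]
  [-4*t*exp(6*t), -8*t*exp(6*t), 6*t*exp(6*t) + exp(6*t)]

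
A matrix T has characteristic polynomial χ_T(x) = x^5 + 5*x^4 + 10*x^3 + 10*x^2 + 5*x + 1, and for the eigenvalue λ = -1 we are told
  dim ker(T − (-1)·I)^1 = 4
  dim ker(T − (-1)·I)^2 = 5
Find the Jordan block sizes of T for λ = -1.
Block sizes for λ = -1: [2, 1, 1, 1]

From the dimensions of kernels of powers, the number of Jordan blocks of size at least j is d_j − d_{j−1} where d_j = dim ker(N^j) (with d_0 = 0). Computing the differences gives [4, 1].
The number of blocks of size exactly k is (#blocks of size ≥ k) − (#blocks of size ≥ k + 1), so the partition is: 3 block(s) of size 1, 1 block(s) of size 2.
In nonincreasing order the block sizes are [2, 1, 1, 1].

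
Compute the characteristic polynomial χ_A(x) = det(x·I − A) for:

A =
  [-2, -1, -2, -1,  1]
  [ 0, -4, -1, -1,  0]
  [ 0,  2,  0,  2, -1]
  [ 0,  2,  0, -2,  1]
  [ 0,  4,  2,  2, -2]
x^5 + 10*x^4 + 40*x^3 + 80*x^2 + 80*x + 32

Expanding det(x·I − A) (e.g. by cofactor expansion or by noting that A is similar to its Jordan form J, which has the same characteristic polynomial as A) gives
  χ_A(x) = x^5 + 10*x^4 + 40*x^3 + 80*x^2 + 80*x + 32
which factors as (x + 2)^5. The eigenvalues (with algebraic multiplicities) are λ = -2 with multiplicity 5.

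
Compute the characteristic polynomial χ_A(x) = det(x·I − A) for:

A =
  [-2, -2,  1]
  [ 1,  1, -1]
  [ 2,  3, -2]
x^3 + 3*x^2 + 3*x + 1

Expanding det(x·I − A) (e.g. by cofactor expansion or by noting that A is similar to its Jordan form J, which has the same characteristic polynomial as A) gives
  χ_A(x) = x^3 + 3*x^2 + 3*x + 1
which factors as (x + 1)^3. The eigenvalues (with algebraic multiplicities) are λ = -1 with multiplicity 3.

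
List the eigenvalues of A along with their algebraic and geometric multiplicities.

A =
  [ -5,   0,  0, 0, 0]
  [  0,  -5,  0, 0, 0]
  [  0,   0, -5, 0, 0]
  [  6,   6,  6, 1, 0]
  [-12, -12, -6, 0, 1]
λ = -5: alg = 3, geom = 3; λ = 1: alg = 2, geom = 2

Step 1 — factor the characteristic polynomial to read off the algebraic multiplicities:
  χ_A(x) = (x - 1)^2*(x + 5)^3

Step 2 — compute geometric multiplicities via the rank-nullity identity g(λ) = n − rank(A − λI):
  rank(A − (-5)·I) = 2, so dim ker(A − (-5)·I) = n − 2 = 3
  rank(A − (1)·I) = 3, so dim ker(A − (1)·I) = n − 3 = 2

Summary:
  λ = -5: algebraic multiplicity = 3, geometric multiplicity = 3
  λ = 1: algebraic multiplicity = 2, geometric multiplicity = 2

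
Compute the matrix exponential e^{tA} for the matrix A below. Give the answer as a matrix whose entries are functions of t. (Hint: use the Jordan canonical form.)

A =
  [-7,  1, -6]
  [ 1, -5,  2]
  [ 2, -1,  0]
e^{tA} =
  [-t^2*exp(-4*t) - 3*t*exp(-4*t) + exp(-4*t), t^2*exp(-4*t) + t*exp(-4*t), -2*t^2*exp(-4*t) - 6*t*exp(-4*t)]
  [t*exp(-4*t), -t*exp(-4*t) + exp(-4*t), 2*t*exp(-4*t)]
  [t^2*exp(-4*t)/2 + 2*t*exp(-4*t), -t^2*exp(-4*t)/2 - t*exp(-4*t), t^2*exp(-4*t) + 4*t*exp(-4*t) + exp(-4*t)]

Strategy: write A = P · J · P⁻¹ where J is a Jordan canonical form, so e^{tA} = P · e^{tJ} · P⁻¹, and e^{tJ} can be computed block-by-block.

A has Jordan form
J =
  [-4,  1,  0]
  [ 0, -4,  1]
  [ 0,  0, -4]
(up to reordering of blocks).

Per-block formulas:
  For a 3×3 Jordan block J_3(-4): exp(t · J_3(-4)) = e^(-4t)·(I + t·N + (t^2/2)·N^2), where N is the 3×3 nilpotent shift.

After assembling e^{tJ} and conjugating by P, we get:

e^{tA} =
  [-t^2*exp(-4*t) - 3*t*exp(-4*t) + exp(-4*t), t^2*exp(-4*t) + t*exp(-4*t), -2*t^2*exp(-4*t) - 6*t*exp(-4*t)]
  [t*exp(-4*t), -t*exp(-4*t) + exp(-4*t), 2*t*exp(-4*t)]
  [t^2*exp(-4*t)/2 + 2*t*exp(-4*t), -t^2*exp(-4*t)/2 - t*exp(-4*t), t^2*exp(-4*t) + 4*t*exp(-4*t) + exp(-4*t)]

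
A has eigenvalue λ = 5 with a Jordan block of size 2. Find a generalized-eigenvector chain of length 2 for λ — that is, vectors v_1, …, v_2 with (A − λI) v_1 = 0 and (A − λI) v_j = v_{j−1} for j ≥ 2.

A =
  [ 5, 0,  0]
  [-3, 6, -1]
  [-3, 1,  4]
A Jordan chain for λ = 5 of length 2:
v_1 = (0, -3, -3)ᵀ
v_2 = (1, 0, 0)ᵀ

Let N = A − (5)·I. We want v_2 with N^2 v_2 = 0 but N^1 v_2 ≠ 0; then v_{j-1} := N · v_j for j = 2, …, 2.

Pick v_2 = (1, 0, 0)ᵀ.
Then v_1 = N · v_2 = (0, -3, -3)ᵀ.

Sanity check: (A − (5)·I) v_1 = (0, 0, 0)ᵀ = 0. ✓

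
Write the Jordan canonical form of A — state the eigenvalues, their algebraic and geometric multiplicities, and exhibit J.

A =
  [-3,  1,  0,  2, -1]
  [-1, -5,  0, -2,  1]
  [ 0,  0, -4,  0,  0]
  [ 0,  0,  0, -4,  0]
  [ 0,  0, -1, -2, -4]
J_3(-4) ⊕ J_1(-4) ⊕ J_1(-4)

The characteristic polynomial is
  det(x·I − A) = x^5 + 20*x^4 + 160*x^3 + 640*x^2 + 1280*x + 1024 = (x + 4)^5

Eigenvalues and multiplicities (the geometric multiplicity of λ is n − rank(A − λI), which equals the number of Jordan blocks for λ):
  λ = -4: algebraic multiplicity = 5, geometric multiplicity = 3

Determining the block sizes for each eigenvalue:
  λ = -4: with am = 5 and gm = 3, the partition is not yet determined (e.g. several partitions of 5 into 3 parts exist). Let N = A − (-4)·I. Computing rank(N^1) = 2, rank(N^2) = 1, rank(N^3) = 0; the number of blocks of size ≥ j is rank(N^{j−1}) − rank(N^j), giving [3, 1, 1]. So we have 1 block(s) of size 3, 2 block(s) of size 1 → block sizes [3, 1, 1]

Assembling the blocks gives a Jordan form
J =
  [-4,  1,  0,  0,  0]
  [ 0, -4,  1,  0,  0]
  [ 0,  0, -4,  0,  0]
  [ 0,  0,  0, -4,  0]
  [ 0,  0,  0,  0, -4]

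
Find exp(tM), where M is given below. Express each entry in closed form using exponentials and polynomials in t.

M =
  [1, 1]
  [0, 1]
e^{tM} =
  [exp(t), t*exp(t)]
  [0, exp(t)]

Strategy: write M = P · J · P⁻¹ where J is a Jordan canonical form, so e^{tM} = P · e^{tJ} · P⁻¹, and e^{tJ} can be computed block-by-block.

M has Jordan form
J =
  [1, 1]
  [0, 1]
(up to reordering of blocks).

Per-block formulas:
  For a 2×2 Jordan block J_2(1): exp(t · J_2(1)) = e^(1t)·(I + t·N), where N is the 2×2 nilpotent shift.

After assembling e^{tJ} and conjugating by P, we get:

e^{tM} =
  [exp(t), t*exp(t)]
  [0, exp(t)]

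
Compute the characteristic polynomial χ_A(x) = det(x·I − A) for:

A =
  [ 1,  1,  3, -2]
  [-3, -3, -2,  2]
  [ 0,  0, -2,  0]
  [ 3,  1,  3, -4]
x^4 + 8*x^3 + 24*x^2 + 32*x + 16

Expanding det(x·I − A) (e.g. by cofactor expansion or by noting that A is similar to its Jordan form J, which has the same characteristic polynomial as A) gives
  χ_A(x) = x^4 + 8*x^3 + 24*x^2 + 32*x + 16
which factors as (x + 2)^4. The eigenvalues (with algebraic multiplicities) are λ = -2 with multiplicity 4.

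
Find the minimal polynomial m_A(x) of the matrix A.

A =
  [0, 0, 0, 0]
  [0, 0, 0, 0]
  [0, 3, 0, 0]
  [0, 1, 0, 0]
x^2

The characteristic polynomial is χ_A(x) = x^4, so the eigenvalues are known. The minimal polynomial is
  m_A(x) = Π_λ (x − λ)^{k_λ}
where k_λ is the size of the *largest* Jordan block for λ (equivalently, the smallest k with (A − λI)^k v = 0 for every generalised eigenvector v of λ).

  λ = 0: largest Jordan block has size 2, contributing (x − 0)^2

So m_A(x) = x^2 = x^2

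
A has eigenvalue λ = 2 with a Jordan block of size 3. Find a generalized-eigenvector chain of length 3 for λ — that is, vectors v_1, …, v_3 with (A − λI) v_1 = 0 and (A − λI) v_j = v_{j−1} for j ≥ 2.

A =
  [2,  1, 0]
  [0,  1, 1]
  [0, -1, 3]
A Jordan chain for λ = 2 of length 3:
v_1 = (-1, 0, 0)ᵀ
v_2 = (1, -1, -1)ᵀ
v_3 = (0, 1, 0)ᵀ

Let N = A − (2)·I. We want v_3 with N^3 v_3 = 0 but N^2 v_3 ≠ 0; then v_{j-1} := N · v_j for j = 3, …, 2.

Pick v_3 = (0, 1, 0)ᵀ.
Then v_2 = N · v_3 = (1, -1, -1)ᵀ.
Then v_1 = N · v_2 = (-1, 0, 0)ᵀ.

Sanity check: (A − (2)·I) v_1 = (0, 0, 0)ᵀ = 0. ✓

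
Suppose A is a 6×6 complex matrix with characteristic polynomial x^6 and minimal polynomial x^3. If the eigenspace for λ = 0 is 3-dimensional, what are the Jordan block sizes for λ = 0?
Block sizes for λ = 0: [3, 2, 1]

Step 1 — from the characteristic polynomial, algebraic multiplicity of λ = 0 is 6. From dim ker(A − (0)·I) = 3, there are exactly 3 Jordan blocks for λ = 0.
Step 2 — from the minimal polynomial, the factor (x − 0)^3 tells us the largest block for λ = 0 has size 3.
Step 3 — with total size 6, 3 blocks, and largest block 3, the block sizes (in nonincreasing order) are [3, 2, 1].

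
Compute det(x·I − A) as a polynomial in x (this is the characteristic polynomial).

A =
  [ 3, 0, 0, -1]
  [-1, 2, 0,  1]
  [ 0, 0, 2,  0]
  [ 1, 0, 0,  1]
x^4 - 8*x^3 + 24*x^2 - 32*x + 16

Expanding det(x·I − A) (e.g. by cofactor expansion or by noting that A is similar to its Jordan form J, which has the same characteristic polynomial as A) gives
  χ_A(x) = x^4 - 8*x^3 + 24*x^2 - 32*x + 16
which factors as (x - 2)^4. The eigenvalues (with algebraic multiplicities) are λ = 2 with multiplicity 4.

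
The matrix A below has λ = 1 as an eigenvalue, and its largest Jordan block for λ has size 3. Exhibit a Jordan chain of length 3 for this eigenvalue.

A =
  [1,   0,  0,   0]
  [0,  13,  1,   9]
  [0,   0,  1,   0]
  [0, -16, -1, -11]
A Jordan chain for λ = 1 of length 3:
v_1 = (0, 3, 0, -4)ᵀ
v_2 = (0, 1, 0, -1)ᵀ
v_3 = (0, 0, 1, 0)ᵀ

Let N = A − (1)·I. We want v_3 with N^3 v_3 = 0 but N^2 v_3 ≠ 0; then v_{j-1} := N · v_j for j = 3, …, 2.

Pick v_3 = (0, 0, 1, 0)ᵀ.
Then v_2 = N · v_3 = (0, 1, 0, -1)ᵀ.
Then v_1 = N · v_2 = (0, 3, 0, -4)ᵀ.

Sanity check: (A − (1)·I) v_1 = (0, 0, 0, 0)ᵀ = 0. ✓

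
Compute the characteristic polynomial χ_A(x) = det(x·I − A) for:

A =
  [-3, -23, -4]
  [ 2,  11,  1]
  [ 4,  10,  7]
x^3 - 15*x^2 + 75*x - 125

Expanding det(x·I − A) (e.g. by cofactor expansion or by noting that A is similar to its Jordan form J, which has the same characteristic polynomial as A) gives
  χ_A(x) = x^3 - 15*x^2 + 75*x - 125
which factors as (x - 5)^3. The eigenvalues (with algebraic multiplicities) are λ = 5 with multiplicity 3.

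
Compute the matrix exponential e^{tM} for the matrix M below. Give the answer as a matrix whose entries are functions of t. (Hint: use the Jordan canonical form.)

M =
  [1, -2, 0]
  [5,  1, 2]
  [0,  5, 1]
e^{tM} =
  [-5*t^2*exp(t) + exp(t), -2*t*exp(t), -2*t^2*exp(t)]
  [5*t*exp(t), exp(t), 2*t*exp(t)]
  [25*t^2*exp(t)/2, 5*t*exp(t), 5*t^2*exp(t) + exp(t)]

Strategy: write M = P · J · P⁻¹ where J is a Jordan canonical form, so e^{tM} = P · e^{tJ} · P⁻¹, and e^{tJ} can be computed block-by-block.

M has Jordan form
J =
  [1, 1, 0]
  [0, 1, 1]
  [0, 0, 1]
(up to reordering of blocks).

Per-block formulas:
  For a 3×3 Jordan block J_3(1): exp(t · J_3(1)) = e^(1t)·(I + t·N + (t^2/2)·N^2), where N is the 3×3 nilpotent shift.

After assembling e^{tJ} and conjugating by P, we get:

e^{tM} =
  [-5*t^2*exp(t) + exp(t), -2*t*exp(t), -2*t^2*exp(t)]
  [5*t*exp(t), exp(t), 2*t*exp(t)]
  [25*t^2*exp(t)/2, 5*t*exp(t), 5*t^2*exp(t) + exp(t)]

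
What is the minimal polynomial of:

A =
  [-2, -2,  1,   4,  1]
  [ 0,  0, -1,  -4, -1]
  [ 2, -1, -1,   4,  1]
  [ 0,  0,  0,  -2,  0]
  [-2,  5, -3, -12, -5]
x^3 + 6*x^2 + 12*x + 8

The characteristic polynomial is χ_A(x) = (x + 2)^5, so the eigenvalues are known. The minimal polynomial is
  m_A(x) = Π_λ (x − λ)^{k_λ}
where k_λ is the size of the *largest* Jordan block for λ (equivalently, the smallest k with (A − λI)^k v = 0 for every generalised eigenvector v of λ).

  λ = -2: largest Jordan block has size 3, contributing (x + 2)^3

So m_A(x) = (x + 2)^3 = x^3 + 6*x^2 + 12*x + 8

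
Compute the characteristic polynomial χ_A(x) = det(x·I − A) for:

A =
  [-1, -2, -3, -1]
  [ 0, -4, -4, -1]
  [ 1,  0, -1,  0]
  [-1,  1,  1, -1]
x^4 + 7*x^3 + 18*x^2 + 20*x + 8

Expanding det(x·I − A) (e.g. by cofactor expansion or by noting that A is similar to its Jordan form J, which has the same characteristic polynomial as A) gives
  χ_A(x) = x^4 + 7*x^3 + 18*x^2 + 20*x + 8
which factors as (x + 1)*(x + 2)^3. The eigenvalues (with algebraic multiplicities) are λ = -2 with multiplicity 3, λ = -1 with multiplicity 1.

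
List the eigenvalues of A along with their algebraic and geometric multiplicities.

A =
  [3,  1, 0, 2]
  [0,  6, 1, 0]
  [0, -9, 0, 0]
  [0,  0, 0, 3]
λ = 3: alg = 4, geom = 2

Step 1 — factor the characteristic polynomial to read off the algebraic multiplicities:
  χ_A(x) = (x - 3)^4

Step 2 — compute geometric multiplicities via the rank-nullity identity g(λ) = n − rank(A − λI):
  rank(A − (3)·I) = 2, so dim ker(A − (3)·I) = n − 2 = 2

Summary:
  λ = 3: algebraic multiplicity = 4, geometric multiplicity = 2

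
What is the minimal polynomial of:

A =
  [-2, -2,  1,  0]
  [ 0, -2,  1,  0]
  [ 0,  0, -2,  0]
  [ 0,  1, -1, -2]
x^3 + 6*x^2 + 12*x + 8

The characteristic polynomial is χ_A(x) = (x + 2)^4, so the eigenvalues are known. The minimal polynomial is
  m_A(x) = Π_λ (x − λ)^{k_λ}
where k_λ is the size of the *largest* Jordan block for λ (equivalently, the smallest k with (A − λI)^k v = 0 for every generalised eigenvector v of λ).

  λ = -2: largest Jordan block has size 3, contributing (x + 2)^3

So m_A(x) = (x + 2)^3 = x^3 + 6*x^2 + 12*x + 8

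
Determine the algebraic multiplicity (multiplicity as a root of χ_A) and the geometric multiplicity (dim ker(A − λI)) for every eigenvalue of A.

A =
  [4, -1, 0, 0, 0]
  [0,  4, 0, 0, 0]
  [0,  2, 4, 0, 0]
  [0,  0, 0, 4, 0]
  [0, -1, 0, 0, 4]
λ = 4: alg = 5, geom = 4

Step 1 — factor the characteristic polynomial to read off the algebraic multiplicities:
  χ_A(x) = (x - 4)^5

Step 2 — compute geometric multiplicities via the rank-nullity identity g(λ) = n − rank(A − λI):
  rank(A − (4)·I) = 1, so dim ker(A − (4)·I) = n − 1 = 4

Summary:
  λ = 4: algebraic multiplicity = 5, geometric multiplicity = 4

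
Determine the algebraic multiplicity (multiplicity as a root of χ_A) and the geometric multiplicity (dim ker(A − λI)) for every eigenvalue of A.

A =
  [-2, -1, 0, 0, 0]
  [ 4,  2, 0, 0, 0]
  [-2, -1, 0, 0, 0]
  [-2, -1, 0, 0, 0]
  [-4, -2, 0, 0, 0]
λ = 0: alg = 5, geom = 4

Step 1 — factor the characteristic polynomial to read off the algebraic multiplicities:
  χ_A(x) = x^5

Step 2 — compute geometric multiplicities via the rank-nullity identity g(λ) = n − rank(A − λI):
  rank(A − (0)·I) = 1, so dim ker(A − (0)·I) = n − 1 = 4

Summary:
  λ = 0: algebraic multiplicity = 5, geometric multiplicity = 4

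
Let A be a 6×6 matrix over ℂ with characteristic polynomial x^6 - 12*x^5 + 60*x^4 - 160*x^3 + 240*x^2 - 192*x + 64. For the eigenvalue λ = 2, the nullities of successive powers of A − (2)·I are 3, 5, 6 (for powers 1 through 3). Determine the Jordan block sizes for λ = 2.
Block sizes for λ = 2: [3, 2, 1]

From the dimensions of kernels of powers, the number of Jordan blocks of size at least j is d_j − d_{j−1} where d_j = dim ker(N^j) (with d_0 = 0). Computing the differences gives [3, 2, 1].
The number of blocks of size exactly k is (#blocks of size ≥ k) − (#blocks of size ≥ k + 1), so the partition is: 1 block(s) of size 1, 1 block(s) of size 2, 1 block(s) of size 3.
In nonincreasing order the block sizes are [3, 2, 1].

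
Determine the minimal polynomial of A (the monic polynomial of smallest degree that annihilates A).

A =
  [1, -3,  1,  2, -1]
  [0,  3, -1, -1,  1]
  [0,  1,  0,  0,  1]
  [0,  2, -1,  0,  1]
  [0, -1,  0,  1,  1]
x^2 - 2*x + 1

The characteristic polynomial is χ_A(x) = (x - 1)^5, so the eigenvalues are known. The minimal polynomial is
  m_A(x) = Π_λ (x − λ)^{k_λ}
where k_λ is the size of the *largest* Jordan block for λ (equivalently, the smallest k with (A − λI)^k v = 0 for every generalised eigenvector v of λ).

  λ = 1: largest Jordan block has size 2, contributing (x − 1)^2

So m_A(x) = (x - 1)^2 = x^2 - 2*x + 1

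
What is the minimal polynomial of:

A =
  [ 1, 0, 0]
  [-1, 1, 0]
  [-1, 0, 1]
x^2 - 2*x + 1

The characteristic polynomial is χ_A(x) = (x - 1)^3, so the eigenvalues are known. The minimal polynomial is
  m_A(x) = Π_λ (x − λ)^{k_λ}
where k_λ is the size of the *largest* Jordan block for λ (equivalently, the smallest k with (A − λI)^k v = 0 for every generalised eigenvector v of λ).

  λ = 1: largest Jordan block has size 2, contributing (x − 1)^2

So m_A(x) = (x - 1)^2 = x^2 - 2*x + 1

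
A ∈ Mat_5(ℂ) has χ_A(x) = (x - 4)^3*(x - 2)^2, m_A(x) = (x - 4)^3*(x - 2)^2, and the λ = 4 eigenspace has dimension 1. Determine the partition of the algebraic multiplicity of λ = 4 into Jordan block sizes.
Block sizes for λ = 4: [3]

Step 1 — from the characteristic polynomial, algebraic multiplicity of λ = 4 is 3. From dim ker(A − (4)·I) = 1, there are exactly 1 Jordan blocks for λ = 4.
Step 2 — from the minimal polynomial, the factor (x − 4)^3 tells us the largest block for λ = 4 has size 3.
Step 3 — with total size 3, 1 blocks, and largest block 3, the block sizes (in nonincreasing order) are [3].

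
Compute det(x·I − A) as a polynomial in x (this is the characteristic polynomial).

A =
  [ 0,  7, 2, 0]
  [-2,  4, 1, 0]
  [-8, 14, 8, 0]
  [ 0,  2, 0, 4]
x^4 - 16*x^3 + 96*x^2 - 256*x + 256

Expanding det(x·I − A) (e.g. by cofactor expansion or by noting that A is similar to its Jordan form J, which has the same characteristic polynomial as A) gives
  χ_A(x) = x^4 - 16*x^3 + 96*x^2 - 256*x + 256
which factors as (x - 4)^4. The eigenvalues (with algebraic multiplicities) are λ = 4 with multiplicity 4.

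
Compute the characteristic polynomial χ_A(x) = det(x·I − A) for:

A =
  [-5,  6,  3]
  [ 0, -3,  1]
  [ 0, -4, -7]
x^3 + 15*x^2 + 75*x + 125

Expanding det(x·I − A) (e.g. by cofactor expansion or by noting that A is similar to its Jordan form J, which has the same characteristic polynomial as A) gives
  χ_A(x) = x^3 + 15*x^2 + 75*x + 125
which factors as (x + 5)^3. The eigenvalues (with algebraic multiplicities) are λ = -5 with multiplicity 3.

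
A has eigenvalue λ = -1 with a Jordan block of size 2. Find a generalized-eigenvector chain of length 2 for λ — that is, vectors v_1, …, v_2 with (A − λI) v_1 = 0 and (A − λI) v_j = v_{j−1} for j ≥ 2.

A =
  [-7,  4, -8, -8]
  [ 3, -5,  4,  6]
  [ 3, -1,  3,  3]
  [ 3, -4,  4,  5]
A Jordan chain for λ = -1 of length 2:
v_1 = (-6, 3, 3, 3)ᵀ
v_2 = (1, 0, 0, 0)ᵀ

Let N = A − (-1)·I. We want v_2 with N^2 v_2 = 0 but N^1 v_2 ≠ 0; then v_{j-1} := N · v_j for j = 2, …, 2.

Pick v_2 = (1, 0, 0, 0)ᵀ.
Then v_1 = N · v_2 = (-6, 3, 3, 3)ᵀ.

Sanity check: (A − (-1)·I) v_1 = (0, 0, 0, 0)ᵀ = 0. ✓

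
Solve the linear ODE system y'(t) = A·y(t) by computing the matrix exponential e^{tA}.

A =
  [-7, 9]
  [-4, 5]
e^{tA} =
  [-6*t*exp(-t) + exp(-t), 9*t*exp(-t)]
  [-4*t*exp(-t), 6*t*exp(-t) + exp(-t)]

Strategy: write A = P · J · P⁻¹ where J is a Jordan canonical form, so e^{tA} = P · e^{tJ} · P⁻¹, and e^{tJ} can be computed block-by-block.

A has Jordan form
J =
  [-1,  1]
  [ 0, -1]
(up to reordering of blocks).

Per-block formulas:
  For a 2×2 Jordan block J_2(-1): exp(t · J_2(-1)) = e^(-1t)·(I + t·N), where N is the 2×2 nilpotent shift.

After assembling e^{tJ} and conjugating by P, we get:

e^{tA} =
  [-6*t*exp(-t) + exp(-t), 9*t*exp(-t)]
  [-4*t*exp(-t), 6*t*exp(-t) + exp(-t)]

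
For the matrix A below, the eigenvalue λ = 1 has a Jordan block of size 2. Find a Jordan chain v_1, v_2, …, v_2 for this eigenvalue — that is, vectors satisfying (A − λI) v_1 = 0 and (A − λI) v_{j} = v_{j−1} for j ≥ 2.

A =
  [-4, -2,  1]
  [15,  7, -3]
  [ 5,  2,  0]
A Jordan chain for λ = 1 of length 2:
v_1 = (-5, 15, 5)ᵀ
v_2 = (1, 0, 0)ᵀ

Let N = A − (1)·I. We want v_2 with N^2 v_2 = 0 but N^1 v_2 ≠ 0; then v_{j-1} := N · v_j for j = 2, …, 2.

Pick v_2 = (1, 0, 0)ᵀ.
Then v_1 = N · v_2 = (-5, 15, 5)ᵀ.

Sanity check: (A − (1)·I) v_1 = (0, 0, 0)ᵀ = 0. ✓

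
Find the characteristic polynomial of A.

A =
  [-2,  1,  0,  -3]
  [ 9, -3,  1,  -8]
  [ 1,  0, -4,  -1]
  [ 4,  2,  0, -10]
x^4 + 19*x^3 + 135*x^2 + 425*x + 500

Expanding det(x·I − A) (e.g. by cofactor expansion or by noting that A is similar to its Jordan form J, which has the same characteristic polynomial as A) gives
  χ_A(x) = x^4 + 19*x^3 + 135*x^2 + 425*x + 500
which factors as (x + 4)*(x + 5)^3. The eigenvalues (with algebraic multiplicities) are λ = -5 with multiplicity 3, λ = -4 with multiplicity 1.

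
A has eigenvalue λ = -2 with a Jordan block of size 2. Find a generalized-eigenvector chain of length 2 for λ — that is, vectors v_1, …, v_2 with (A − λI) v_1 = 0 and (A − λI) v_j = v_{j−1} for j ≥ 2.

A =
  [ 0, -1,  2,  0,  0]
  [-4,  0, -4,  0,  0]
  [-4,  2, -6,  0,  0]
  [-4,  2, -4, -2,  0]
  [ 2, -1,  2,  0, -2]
A Jordan chain for λ = -2 of length 2:
v_1 = (2, -4, -4, -4, 2)ᵀ
v_2 = (1, 0, 0, 0, 0)ᵀ

Let N = A − (-2)·I. We want v_2 with N^2 v_2 = 0 but N^1 v_2 ≠ 0; then v_{j-1} := N · v_j for j = 2, …, 2.

Pick v_2 = (1, 0, 0, 0, 0)ᵀ.
Then v_1 = N · v_2 = (2, -4, -4, -4, 2)ᵀ.

Sanity check: (A − (-2)·I) v_1 = (0, 0, 0, 0, 0)ᵀ = 0. ✓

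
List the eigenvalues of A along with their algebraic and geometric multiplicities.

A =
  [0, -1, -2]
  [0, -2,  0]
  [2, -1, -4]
λ = -2: alg = 3, geom = 2

Step 1 — factor the characteristic polynomial to read off the algebraic multiplicities:
  χ_A(x) = (x + 2)^3

Step 2 — compute geometric multiplicities via the rank-nullity identity g(λ) = n − rank(A − λI):
  rank(A − (-2)·I) = 1, so dim ker(A − (-2)·I) = n − 1 = 2

Summary:
  λ = -2: algebraic multiplicity = 3, geometric multiplicity = 2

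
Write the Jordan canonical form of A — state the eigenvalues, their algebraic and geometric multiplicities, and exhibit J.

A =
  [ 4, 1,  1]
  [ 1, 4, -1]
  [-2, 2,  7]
J_2(5) ⊕ J_1(5)

The characteristic polynomial is
  det(x·I − A) = x^3 - 15*x^2 + 75*x - 125 = (x - 5)^3

Eigenvalues and multiplicities (the geometric multiplicity of λ is n − rank(A − λI), which equals the number of Jordan blocks for λ):
  λ = 5: algebraic multiplicity = 3, geometric multiplicity = 2

Determining the block sizes for each eigenvalue:
  λ = 5: 2 blocks summing to 3 forces exactly one block of size 2 and the rest size 1 → block sizes [2, 1]

Assembling the blocks gives a Jordan form
J =
  [5, 1, 0]
  [0, 5, 0]
  [0, 0, 5]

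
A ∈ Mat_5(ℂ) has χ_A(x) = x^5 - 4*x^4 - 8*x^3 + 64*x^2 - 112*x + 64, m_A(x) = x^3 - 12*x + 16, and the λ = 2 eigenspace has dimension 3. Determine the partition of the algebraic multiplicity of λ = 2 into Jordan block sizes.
Block sizes for λ = 2: [2, 1, 1]

Step 1 — from the characteristic polynomial, algebraic multiplicity of λ = 2 is 4. From dim ker(A − (2)·I) = 3, there are exactly 3 Jordan blocks for λ = 2.
Step 2 — from the minimal polynomial, the factor (x − 2)^2 tells us the largest block for λ = 2 has size 2.
Step 3 — with total size 4, 3 blocks, and largest block 2, the block sizes (in nonincreasing order) are [2, 1, 1].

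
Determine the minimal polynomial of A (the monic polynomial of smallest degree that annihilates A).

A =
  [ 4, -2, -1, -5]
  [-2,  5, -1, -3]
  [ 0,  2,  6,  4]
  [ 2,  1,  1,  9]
x^3 - 18*x^2 + 108*x - 216

The characteristic polynomial is χ_A(x) = (x - 6)^4, so the eigenvalues are known. The minimal polynomial is
  m_A(x) = Π_λ (x − λ)^{k_λ}
where k_λ is the size of the *largest* Jordan block for λ (equivalently, the smallest k with (A − λI)^k v = 0 for every generalised eigenvector v of λ).

  λ = 6: largest Jordan block has size 3, contributing (x − 6)^3

So m_A(x) = (x - 6)^3 = x^3 - 18*x^2 + 108*x - 216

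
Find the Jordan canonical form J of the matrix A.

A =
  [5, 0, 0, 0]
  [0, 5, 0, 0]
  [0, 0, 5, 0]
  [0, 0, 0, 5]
J_1(5) ⊕ J_1(5) ⊕ J_1(5) ⊕ J_1(5)

The characteristic polynomial is
  det(x·I − A) = x^4 - 20*x^3 + 150*x^2 - 500*x + 625 = (x - 5)^4

Eigenvalues and multiplicities (the geometric multiplicity of λ is n − rank(A − λI), which equals the number of Jordan blocks for λ):
  λ = 5: algebraic multiplicity = 4, geometric multiplicity = 4

Determining the block sizes for each eigenvalue:
  λ = 5: gm = am = 4, so every block has size 1 → block sizes [1, 1, 1, 1]

Assembling the blocks gives a Jordan form
J =
  [5, 0, 0, 0]
  [0, 5, 0, 0]
  [0, 0, 5, 0]
  [0, 0, 0, 5]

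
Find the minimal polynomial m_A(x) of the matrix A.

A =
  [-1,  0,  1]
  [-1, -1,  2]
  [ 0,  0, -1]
x^3 + 3*x^2 + 3*x + 1

The characteristic polynomial is χ_A(x) = (x + 1)^3, so the eigenvalues are known. The minimal polynomial is
  m_A(x) = Π_λ (x − λ)^{k_λ}
where k_λ is the size of the *largest* Jordan block for λ (equivalently, the smallest k with (A − λI)^k v = 0 for every generalised eigenvector v of λ).

  λ = -1: largest Jordan block has size 3, contributing (x + 1)^3

So m_A(x) = (x + 1)^3 = x^3 + 3*x^2 + 3*x + 1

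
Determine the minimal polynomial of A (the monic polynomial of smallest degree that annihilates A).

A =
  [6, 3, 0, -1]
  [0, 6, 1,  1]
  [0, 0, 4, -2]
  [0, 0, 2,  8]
x^3 - 18*x^2 + 108*x - 216

The characteristic polynomial is χ_A(x) = (x - 6)^4, so the eigenvalues are known. The minimal polynomial is
  m_A(x) = Π_λ (x − λ)^{k_λ}
where k_λ is the size of the *largest* Jordan block for λ (equivalently, the smallest k with (A − λI)^k v = 0 for every generalised eigenvector v of λ).

  λ = 6: largest Jordan block has size 3, contributing (x − 6)^3

So m_A(x) = (x - 6)^3 = x^3 - 18*x^2 + 108*x - 216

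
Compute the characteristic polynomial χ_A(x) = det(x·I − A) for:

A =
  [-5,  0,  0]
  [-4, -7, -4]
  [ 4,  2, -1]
x^3 + 13*x^2 + 55*x + 75

Expanding det(x·I − A) (e.g. by cofactor expansion or by noting that A is similar to its Jordan form J, which has the same characteristic polynomial as A) gives
  χ_A(x) = x^3 + 13*x^2 + 55*x + 75
which factors as (x + 3)*(x + 5)^2. The eigenvalues (with algebraic multiplicities) are λ = -5 with multiplicity 2, λ = -3 with multiplicity 1.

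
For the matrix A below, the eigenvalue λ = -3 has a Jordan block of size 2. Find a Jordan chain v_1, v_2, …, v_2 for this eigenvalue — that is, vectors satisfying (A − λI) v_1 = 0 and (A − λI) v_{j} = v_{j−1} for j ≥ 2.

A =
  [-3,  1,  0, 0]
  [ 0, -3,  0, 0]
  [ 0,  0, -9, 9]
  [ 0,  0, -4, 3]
A Jordan chain for λ = -3 of length 2:
v_1 = (1, 0, 0, 0)ᵀ
v_2 = (0, 1, 0, 0)ᵀ

Let N = A − (-3)·I. We want v_2 with N^2 v_2 = 0 but N^1 v_2 ≠ 0; then v_{j-1} := N · v_j for j = 2, …, 2.

Pick v_2 = (0, 1, 0, 0)ᵀ.
Then v_1 = N · v_2 = (1, 0, 0, 0)ᵀ.

Sanity check: (A − (-3)·I) v_1 = (0, 0, 0, 0)ᵀ = 0. ✓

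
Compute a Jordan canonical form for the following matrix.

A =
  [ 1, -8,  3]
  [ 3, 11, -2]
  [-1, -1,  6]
J_3(6)

The characteristic polynomial is
  det(x·I − A) = x^3 - 18*x^2 + 108*x - 216 = (x - 6)^3

Eigenvalues and multiplicities (the geometric multiplicity of λ is n − rank(A − λI), which equals the number of Jordan blocks for λ):
  λ = 6: algebraic multiplicity = 3, geometric multiplicity = 1

Determining the block sizes for each eigenvalue:
  λ = 6: one block (gm = 1), so the single block has size am = 3 → block sizes [3]

Assembling the blocks gives a Jordan form
J =
  [6, 1, 0]
  [0, 6, 1]
  [0, 0, 6]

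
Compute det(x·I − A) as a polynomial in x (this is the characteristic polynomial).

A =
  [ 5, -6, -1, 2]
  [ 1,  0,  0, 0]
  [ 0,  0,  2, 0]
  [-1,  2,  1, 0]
x^4 - 7*x^3 + 18*x^2 - 20*x + 8

Expanding det(x·I − A) (e.g. by cofactor expansion or by noting that A is similar to its Jordan form J, which has the same characteristic polynomial as A) gives
  χ_A(x) = x^4 - 7*x^3 + 18*x^2 - 20*x + 8
which factors as (x - 2)^3*(x - 1). The eigenvalues (with algebraic multiplicities) are λ = 1 with multiplicity 1, λ = 2 with multiplicity 3.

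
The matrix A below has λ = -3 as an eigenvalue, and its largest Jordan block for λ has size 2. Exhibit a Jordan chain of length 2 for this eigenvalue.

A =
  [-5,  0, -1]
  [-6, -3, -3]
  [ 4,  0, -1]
A Jordan chain for λ = -3 of length 2:
v_1 = (-2, -6, 4)ᵀ
v_2 = (1, 0, 0)ᵀ

Let N = A − (-3)·I. We want v_2 with N^2 v_2 = 0 but N^1 v_2 ≠ 0; then v_{j-1} := N · v_j for j = 2, …, 2.

Pick v_2 = (1, 0, 0)ᵀ.
Then v_1 = N · v_2 = (-2, -6, 4)ᵀ.

Sanity check: (A − (-3)·I) v_1 = (0, 0, 0)ᵀ = 0. ✓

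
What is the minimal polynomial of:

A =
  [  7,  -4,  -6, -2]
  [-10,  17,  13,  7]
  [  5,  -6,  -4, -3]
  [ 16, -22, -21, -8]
x^3 - 9*x^2 + 27*x - 27

The characteristic polynomial is χ_A(x) = (x - 3)^4, so the eigenvalues are known. The minimal polynomial is
  m_A(x) = Π_λ (x − λ)^{k_λ}
where k_λ is the size of the *largest* Jordan block for λ (equivalently, the smallest k with (A − λI)^k v = 0 for every generalised eigenvector v of λ).

  λ = 3: largest Jordan block has size 3, contributing (x − 3)^3

So m_A(x) = (x - 3)^3 = x^3 - 9*x^2 + 27*x - 27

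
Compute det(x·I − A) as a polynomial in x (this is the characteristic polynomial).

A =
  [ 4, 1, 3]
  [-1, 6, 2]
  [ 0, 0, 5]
x^3 - 15*x^2 + 75*x - 125

Expanding det(x·I − A) (e.g. by cofactor expansion or by noting that A is similar to its Jordan form J, which has the same characteristic polynomial as A) gives
  χ_A(x) = x^3 - 15*x^2 + 75*x - 125
which factors as (x - 5)^3. The eigenvalues (with algebraic multiplicities) are λ = 5 with multiplicity 3.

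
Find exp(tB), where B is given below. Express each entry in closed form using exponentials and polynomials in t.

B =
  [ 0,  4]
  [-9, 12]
e^{tB} =
  [-6*t*exp(6*t) + exp(6*t), 4*t*exp(6*t)]
  [-9*t*exp(6*t), 6*t*exp(6*t) + exp(6*t)]

Strategy: write B = P · J · P⁻¹ where J is a Jordan canonical form, so e^{tB} = P · e^{tJ} · P⁻¹, and e^{tJ} can be computed block-by-block.

B has Jordan form
J =
  [6, 1]
  [0, 6]
(up to reordering of blocks).

Per-block formulas:
  For a 2×2 Jordan block J_2(6): exp(t · J_2(6)) = e^(6t)·(I + t·N), where N is the 2×2 nilpotent shift.

After assembling e^{tJ} and conjugating by P, we get:

e^{tB} =
  [-6*t*exp(6*t) + exp(6*t), 4*t*exp(6*t)]
  [-9*t*exp(6*t), 6*t*exp(6*t) + exp(6*t)]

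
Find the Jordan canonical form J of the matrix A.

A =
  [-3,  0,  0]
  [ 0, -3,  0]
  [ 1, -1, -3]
J_2(-3) ⊕ J_1(-3)

The characteristic polynomial is
  det(x·I − A) = x^3 + 9*x^2 + 27*x + 27 = (x + 3)^3

Eigenvalues and multiplicities (the geometric multiplicity of λ is n − rank(A − λI), which equals the number of Jordan blocks for λ):
  λ = -3: algebraic multiplicity = 3, geometric multiplicity = 2

Determining the block sizes for each eigenvalue:
  λ = -3: 2 blocks summing to 3 forces exactly one block of size 2 and the rest size 1 → block sizes [2, 1]

Assembling the blocks gives a Jordan form
J =
  [-3,  1,  0]
  [ 0, -3,  0]
  [ 0,  0, -3]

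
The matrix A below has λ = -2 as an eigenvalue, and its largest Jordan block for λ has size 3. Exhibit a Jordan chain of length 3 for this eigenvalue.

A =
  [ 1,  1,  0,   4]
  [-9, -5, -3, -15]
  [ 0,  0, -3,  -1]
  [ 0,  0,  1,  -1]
A Jordan chain for λ = -2 of length 3:
v_1 = (1, -3, 0, 0)ᵀ
v_2 = (0, -3, -1, 1)ᵀ
v_3 = (0, 0, 1, 0)ᵀ

Let N = A − (-2)·I. We want v_3 with N^3 v_3 = 0 but N^2 v_3 ≠ 0; then v_{j-1} := N · v_j for j = 3, …, 2.

Pick v_3 = (0, 0, 1, 0)ᵀ.
Then v_2 = N · v_3 = (0, -3, -1, 1)ᵀ.
Then v_1 = N · v_2 = (1, -3, 0, 0)ᵀ.

Sanity check: (A − (-2)·I) v_1 = (0, 0, 0, 0)ᵀ = 0. ✓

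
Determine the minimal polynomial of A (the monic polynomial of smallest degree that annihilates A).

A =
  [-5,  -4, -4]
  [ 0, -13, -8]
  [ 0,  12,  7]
x^2 + 6*x + 5

The characteristic polynomial is χ_A(x) = (x + 1)*(x + 5)^2, so the eigenvalues are known. The minimal polynomial is
  m_A(x) = Π_λ (x − λ)^{k_λ}
where k_λ is the size of the *largest* Jordan block for λ (equivalently, the smallest k with (A − λI)^k v = 0 for every generalised eigenvector v of λ).

  λ = -5: largest Jordan block has size 1, contributing (x + 5)
  λ = -1: largest Jordan block has size 1, contributing (x + 1)

So m_A(x) = (x + 1)*(x + 5) = x^2 + 6*x + 5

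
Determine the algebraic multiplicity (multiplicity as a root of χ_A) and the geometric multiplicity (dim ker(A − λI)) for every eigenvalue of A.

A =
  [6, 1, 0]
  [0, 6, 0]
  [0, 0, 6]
λ = 6: alg = 3, geom = 2

Step 1 — factor the characteristic polynomial to read off the algebraic multiplicities:
  χ_A(x) = (x - 6)^3

Step 2 — compute geometric multiplicities via the rank-nullity identity g(λ) = n − rank(A − λI):
  rank(A − (6)·I) = 1, so dim ker(A − (6)·I) = n − 1 = 2

Summary:
  λ = 6: algebraic multiplicity = 3, geometric multiplicity = 2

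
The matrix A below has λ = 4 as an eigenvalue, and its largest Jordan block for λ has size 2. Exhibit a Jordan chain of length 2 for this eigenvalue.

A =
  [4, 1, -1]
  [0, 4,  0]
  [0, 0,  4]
A Jordan chain for λ = 4 of length 2:
v_1 = (1, 0, 0)ᵀ
v_2 = (0, 1, 0)ᵀ

Let N = A − (4)·I. We want v_2 with N^2 v_2 = 0 but N^1 v_2 ≠ 0; then v_{j-1} := N · v_j for j = 2, …, 2.

Pick v_2 = (0, 1, 0)ᵀ.
Then v_1 = N · v_2 = (1, 0, 0)ᵀ.

Sanity check: (A − (4)·I) v_1 = (0, 0, 0)ᵀ = 0. ✓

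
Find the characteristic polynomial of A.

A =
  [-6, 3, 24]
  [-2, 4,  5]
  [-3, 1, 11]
x^3 - 9*x^2 + 27*x - 27

Expanding det(x·I − A) (e.g. by cofactor expansion or by noting that A is similar to its Jordan form J, which has the same characteristic polynomial as A) gives
  χ_A(x) = x^3 - 9*x^2 + 27*x - 27
which factors as (x - 3)^3. The eigenvalues (with algebraic multiplicities) are λ = 3 with multiplicity 3.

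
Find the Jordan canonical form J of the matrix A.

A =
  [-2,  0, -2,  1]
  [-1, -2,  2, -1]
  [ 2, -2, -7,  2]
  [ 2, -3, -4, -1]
J_3(-3) ⊕ J_1(-3)

The characteristic polynomial is
  det(x·I − A) = x^4 + 12*x^3 + 54*x^2 + 108*x + 81 = (x + 3)^4

Eigenvalues and multiplicities (the geometric multiplicity of λ is n − rank(A − λI), which equals the number of Jordan blocks for λ):
  λ = -3: algebraic multiplicity = 4, geometric multiplicity = 2

Determining the block sizes for each eigenvalue:
  λ = -3: with am = 4 and gm = 2, the partition is not yet determined (e.g. several partitions of 4 into 2 parts exist). Let N = A − (-3)·I. Computing rank(N^1) = 2, rank(N^2) = 1, rank(N^3) = 0; the number of blocks of size ≥ j is rank(N^{j−1}) − rank(N^j), giving [2, 1, 1]. So we have 1 block(s) of size 3, 1 block(s) of size 1 → block sizes [3, 1]

Assembling the blocks gives a Jordan form
J =
  [-3,  1,  0,  0]
  [ 0, -3,  1,  0]
  [ 0,  0, -3,  0]
  [ 0,  0,  0, -3]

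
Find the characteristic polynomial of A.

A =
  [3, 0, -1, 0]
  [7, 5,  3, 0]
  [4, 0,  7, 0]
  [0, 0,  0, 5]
x^4 - 20*x^3 + 150*x^2 - 500*x + 625

Expanding det(x·I − A) (e.g. by cofactor expansion or by noting that A is similar to its Jordan form J, which has the same characteristic polynomial as A) gives
  χ_A(x) = x^4 - 20*x^3 + 150*x^2 - 500*x + 625
which factors as (x - 5)^4. The eigenvalues (with algebraic multiplicities) are λ = 5 with multiplicity 4.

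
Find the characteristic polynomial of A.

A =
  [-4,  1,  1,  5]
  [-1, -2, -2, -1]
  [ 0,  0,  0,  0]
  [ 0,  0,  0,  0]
x^4 + 6*x^3 + 9*x^2

Expanding det(x·I − A) (e.g. by cofactor expansion or by noting that A is similar to its Jordan form J, which has the same characteristic polynomial as A) gives
  χ_A(x) = x^4 + 6*x^3 + 9*x^2
which factors as x^2*(x + 3)^2. The eigenvalues (with algebraic multiplicities) are λ = -3 with multiplicity 2, λ = 0 with multiplicity 2.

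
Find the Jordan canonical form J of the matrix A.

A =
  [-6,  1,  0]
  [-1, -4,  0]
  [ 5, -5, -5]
J_2(-5) ⊕ J_1(-5)

The characteristic polynomial is
  det(x·I − A) = x^3 + 15*x^2 + 75*x + 125 = (x + 5)^3

Eigenvalues and multiplicities (the geometric multiplicity of λ is n − rank(A − λI), which equals the number of Jordan blocks for λ):
  λ = -5: algebraic multiplicity = 3, geometric multiplicity = 2

Determining the block sizes for each eigenvalue:
  λ = -5: 2 blocks summing to 3 forces exactly one block of size 2 and the rest size 1 → block sizes [2, 1]

Assembling the blocks gives a Jordan form
J =
  [-5,  1,  0]
  [ 0, -5,  0]
  [ 0,  0, -5]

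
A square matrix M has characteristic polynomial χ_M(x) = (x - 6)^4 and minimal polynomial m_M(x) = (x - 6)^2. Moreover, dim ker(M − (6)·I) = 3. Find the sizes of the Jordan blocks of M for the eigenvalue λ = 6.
Block sizes for λ = 6: [2, 1, 1]

Step 1 — from the characteristic polynomial, algebraic multiplicity of λ = 6 is 4. From dim ker(M − (6)·I) = 3, there are exactly 3 Jordan blocks for λ = 6.
Step 2 — from the minimal polynomial, the factor (x − 6)^2 tells us the largest block for λ = 6 has size 2.
Step 3 — with total size 4, 3 blocks, and largest block 2, the block sizes (in nonincreasing order) are [2, 1, 1].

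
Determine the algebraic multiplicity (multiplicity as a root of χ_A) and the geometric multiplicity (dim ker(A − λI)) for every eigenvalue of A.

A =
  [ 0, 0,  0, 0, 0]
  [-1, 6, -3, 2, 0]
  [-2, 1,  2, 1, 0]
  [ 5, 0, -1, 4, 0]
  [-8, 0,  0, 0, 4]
λ = 0: alg = 1, geom = 1; λ = 4: alg = 4, geom = 2

Step 1 — factor the characteristic polynomial to read off the algebraic multiplicities:
  χ_A(x) = x*(x - 4)^4

Step 2 — compute geometric multiplicities via the rank-nullity identity g(λ) = n − rank(A − λI):
  rank(A − (0)·I) = 4, so dim ker(A − (0)·I) = n − 4 = 1
  rank(A − (4)·I) = 3, so dim ker(A − (4)·I) = n − 3 = 2

Summary:
  λ = 0: algebraic multiplicity = 1, geometric multiplicity = 1
  λ = 4: algebraic multiplicity = 4, geometric multiplicity = 2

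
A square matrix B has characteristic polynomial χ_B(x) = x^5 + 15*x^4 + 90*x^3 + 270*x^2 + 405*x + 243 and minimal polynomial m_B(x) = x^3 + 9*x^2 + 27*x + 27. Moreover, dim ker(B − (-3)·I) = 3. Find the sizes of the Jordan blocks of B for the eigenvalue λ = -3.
Block sizes for λ = -3: [3, 1, 1]

Step 1 — from the characteristic polynomial, algebraic multiplicity of λ = -3 is 5. From dim ker(B − (-3)·I) = 3, there are exactly 3 Jordan blocks for λ = -3.
Step 2 — from the minimal polynomial, the factor (x + 3)^3 tells us the largest block for λ = -3 has size 3.
Step 3 — with total size 5, 3 blocks, and largest block 3, the block sizes (in nonincreasing order) are [3, 1, 1].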